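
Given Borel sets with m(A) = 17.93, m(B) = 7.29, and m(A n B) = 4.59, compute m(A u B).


By inclusion-exclusion: m(A u B) = m(A) + m(B) - m(A n B)
= 17.93 + 7.29 - 4.59
= 20.63


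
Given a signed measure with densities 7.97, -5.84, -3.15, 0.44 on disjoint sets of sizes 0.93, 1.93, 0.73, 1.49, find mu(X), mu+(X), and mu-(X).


Step 1: Compute signed measure on each set:
  Set 1: 7.97 * 0.93 = 7.4121
  Set 2: -5.84 * 1.93 = -11.2712
  Set 3: -3.15 * 0.73 = -2.2995
  Set 4: 0.44 * 1.49 = 0.6556
Step 2: Total signed measure = (7.4121) + (-11.2712) + (-2.2995) + (0.6556)
     = -5.503
Step 3: Positive part mu+(X) = sum of positive contributions = 8.0677
Step 4: Negative part mu-(X) = |sum of negative contributions| = 13.5707


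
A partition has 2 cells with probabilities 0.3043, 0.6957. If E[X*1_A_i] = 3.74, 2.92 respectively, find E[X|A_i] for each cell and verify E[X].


For each cell A_i: E[X|A_i] = E[X*1_A_i] / P(A_i)
Step 1: E[X|A_1] = 3.74 / 0.3043 = 12.290503
Step 2: E[X|A_2] = 2.92 / 0.6957 = 4.197211
Verification: E[X] = sum E[X*1_A_i] = 3.74 + 2.92 = 6.66


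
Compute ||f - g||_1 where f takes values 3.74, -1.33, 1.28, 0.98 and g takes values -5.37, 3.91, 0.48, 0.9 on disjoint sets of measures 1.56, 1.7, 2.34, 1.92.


Step 1: Compute differences f_i - g_i:
  3.74 - -5.37 = 9.11
  -1.33 - 3.91 = -5.24
  1.28 - 0.48 = 0.8
  0.98 - 0.9 = 0.08
Step 2: Compute |diff|^1 * measure for each set:
  |9.11|^1 * 1.56 = 9.11 * 1.56 = 14.2116
  |-5.24|^1 * 1.7 = 5.24 * 1.7 = 8.908
  |0.8|^1 * 2.34 = 0.8 * 2.34 = 1.872
  |0.08|^1 * 1.92 = 0.08 * 1.92 = 0.1536
Step 3: Sum = 25.1452
Step 4: ||f-g||_1 = (25.1452)^(1/1) = 25.1452


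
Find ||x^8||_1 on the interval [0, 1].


Step 1: ||f||_1 = (integral_0^1 |x^8|^1 dx)^(1/1)
     = (integral_0^1 x^8 dx)^(1/1)
Step 2: integral_0^1 x^8 dx = [x^9/(9)] from 0 to 1 = 1^9/9
     = 1/9 = 0.111111
Step 3: ||f||_1 = (0.111111)^(1/1) = 0.111111


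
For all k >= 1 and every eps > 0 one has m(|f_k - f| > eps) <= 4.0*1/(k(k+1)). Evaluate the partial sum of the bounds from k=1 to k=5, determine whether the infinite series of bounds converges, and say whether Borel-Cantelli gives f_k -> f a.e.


Step 1: List the terms 4.0*1/(k(k+1)) for k = 1 to 5:
  k=1: 2
  k=2: 0.666667
  k=3: 0.333333
  k=4: 0.2
  k=5: 0.133333
Step 2: Partial sum = 2 + 0.666667 + 0.333333 + 0.2 + 0.133333
     = 3.333333
Step 3: The full series sum_(k>=1) 4.0*1/(k(k+1)) converges (telescoping series sum 1/(k(k+1)) = 1; a constant multiple of a convergent series converges).
Step 4: Fix eps > 0. Since sum_k m(|f_k - f| > eps) < infinity, the Borel-Cantelli lemma gives
        m(limsup_k {|f_k - f| > eps}) = 0, i.e. for a.e. x, |f_k(x) - f(x)| <= eps for all large k.
        Applying this with eps = 1/j for j = 1, 2, ... and intersecting the countably many full-measure sets,
        for a.e. x we get limsup_k |f_k(x) - f(x)| <= 1/j for every j, hence f_k -> f almost everywhere.
Conclusion: series converges; Borel-Cantelli yields f_k -> f a.e.


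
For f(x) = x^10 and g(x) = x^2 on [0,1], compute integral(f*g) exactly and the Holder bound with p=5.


Step 1: Exact integral of f*g = integral(x^12, 0, 1) = 1/13
     = 0.076923
Step 2: Holder bound with p=5, q=1.25:
  ||f||_p = (integral x^50 dx)^(1/5) = (1/51)^(1/5) = 0.455497
  ||g||_q = (integral x^2.5 dx)^(1/1.25) = (1/3.5)^(1/1.25) = 0.367067
Step 3: Holder bound = ||f||_p * ||g||_q = 0.455497 * 0.367067 = 0.167198
Verification: 0.076923 <= 0.167198 (Holder holds)


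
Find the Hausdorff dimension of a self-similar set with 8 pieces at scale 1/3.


For a self-similar set with N copies scaled by 1/r:
dim_H = log(N)/log(r) = log(8)/log(3)
= 2.079442/1.098612
= 1.892789


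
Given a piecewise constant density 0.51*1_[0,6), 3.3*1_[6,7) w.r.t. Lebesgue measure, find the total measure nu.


Integrate each piece of the Radon-Nikodym derivative:
Step 1: integral_0^6 0.51 dx = 0.51*(6-0) = 0.51*6 = 3.06
Step 2: integral_6^7 3.3 dx = 3.3*(7-6) = 3.3*1 = 3.3
Total: 3.06 + 3.3 = 6.36


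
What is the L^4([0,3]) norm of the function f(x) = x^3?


Step 1: ||f||_4 = (integral_0^3 |x^3|^4 dx)^(1/4)
     = (integral_0^3 x^12 dx)^(1/4)
Step 2: integral_0^3 x^12 dx = [x^13/(13)] from 0 to 3 = 3^13/13
     = 1594323/13 = 122640.230769
Step 3: ||f||_4 = (122640.230769)^(1/4) = 18.713639


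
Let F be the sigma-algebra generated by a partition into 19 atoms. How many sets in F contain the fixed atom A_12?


Each element of F is a union of some subset S of the 19 atoms.
The element contains A_12 iff A_12 is in S.
So we count subsets S of {A_1,...,A_19} with A_12 in S: choose freely among the other 18 atoms.
Count = 2^(19-1) = 2^18 = 262144.


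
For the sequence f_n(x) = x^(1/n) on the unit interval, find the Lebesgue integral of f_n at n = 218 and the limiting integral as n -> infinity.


At n = 218: f_218(x) = x^(1/218).
Step 1: integral(x^(1/218), 0, 1) = [x^(1/218+1) / (1/218+1)] from 0 to 1
     = 1 / (1/218 + 1) = 1 / ((218+1)/218) = 218/(218+1)
     = 218/219 = 0.995434
Step 2: As n -> infinity, f_n(x) = x^(1/n) -> 1 for x in (0,1], and f_n is increasing in n.
By MCT, lim_n integral(f_n) = integral(lim_n f_n) = integral(1, 0, 1) = 1.
Step 3: Verify convergence: 218/219 = 0.995434 -> 1


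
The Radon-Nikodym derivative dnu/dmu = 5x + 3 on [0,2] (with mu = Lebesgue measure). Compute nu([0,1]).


nu(A) = integral_A (dnu/dmu) dmu = integral_0^1 (5x + 3) dx
Step 1: Antiderivative F(x) = (5/2)x^2 + 3x
Step 2: F(1) = (5/2)*1^2 + 3*1 = 2.5 + 3 = 5.5
Step 3: F(0) = (5/2)*0^2 + 3*0 = 0.0 + 0 = 0.0
Step 4: nu([0,1]) = F(1) - F(0) = 5.5 - 0.0 = 5.5


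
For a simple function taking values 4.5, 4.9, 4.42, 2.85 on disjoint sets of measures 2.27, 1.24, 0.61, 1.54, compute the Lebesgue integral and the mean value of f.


Step 1: Integral = sum(value_i * measure_i)
= 4.5*2.27 + 4.9*1.24 + 4.42*0.61 + 2.85*1.54
= 10.215 + 6.076 + 2.6962 + 4.389
= 23.3762
Step 2: Total measure of domain = 2.27 + 1.24 + 0.61 + 1.54 = 5.66
Step 3: Average value = 23.3762 / 5.66 = 4.130071


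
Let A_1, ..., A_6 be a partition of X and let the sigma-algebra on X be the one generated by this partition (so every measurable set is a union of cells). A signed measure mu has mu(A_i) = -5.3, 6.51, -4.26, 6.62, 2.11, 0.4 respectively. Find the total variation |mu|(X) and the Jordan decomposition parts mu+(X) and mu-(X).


Step 1: Every measurable set is a union of atoms (the cells / points), so a Hahn decomposition is
  obtained by grouping atoms by sign: P = union of atoms with mu > 0, N = union of the remaining atoms.
  Atoms in P (indices): 2, 4, 5, 6;  atoms in N (indices): 1, 3
  Positive values: 6.51, 6.62, 2.11, 0.4
  Negative values: -5.3, -4.26
Step 2: mu+(X) = mu(P) = sum of positive atom values = 15.64
Step 3: mu-(X) = -mu(N) = sum of |negative atom values| = 9.56
Step 4: |mu|(X) = mu+(X) + mu-(X) = 15.64 + 9.56 = 25.2


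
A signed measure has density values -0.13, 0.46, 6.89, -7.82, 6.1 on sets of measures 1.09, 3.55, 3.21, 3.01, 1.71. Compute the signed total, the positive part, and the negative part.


Step 1: Compute signed measure on each set:
  Set 1: -0.13 * 1.09 = -0.1417
  Set 2: 0.46 * 3.55 = 1.633
  Set 3: 6.89 * 3.21 = 22.1169
  Set 4: -7.82 * 3.01 = -23.5382
  Set 5: 6.1 * 1.71 = 10.431
Step 2: Total signed measure = (-0.1417) + (1.633) + (22.1169) + (-23.5382) + (10.431)
     = 10.501
Step 3: Positive part mu+(X) = sum of positive contributions = 34.1809
Step 4: Negative part mu-(X) = |sum of negative contributions| = 23.6799


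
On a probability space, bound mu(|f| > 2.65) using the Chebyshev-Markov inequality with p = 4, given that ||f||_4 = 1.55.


Chebyshev/Markov inequality: mu(|f| > eps) <= (||f||_p / eps)^p
Step 1: ||f||_4 / eps = 1.55 / 2.65 = 0.584906
Step 2: Raise to power p = 4:
  (0.584906)^4 = 0.117042
Step 3: Therefore mu(|f| > 2.65) <= 0.117042


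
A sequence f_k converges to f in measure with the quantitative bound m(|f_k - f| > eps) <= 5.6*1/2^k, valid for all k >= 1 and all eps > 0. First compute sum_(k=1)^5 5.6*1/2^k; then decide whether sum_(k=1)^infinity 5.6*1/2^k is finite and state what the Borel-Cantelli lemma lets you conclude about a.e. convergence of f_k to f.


Step 1: List the terms 5.6*1/2^k for k = 1 to 5:
  k=1: 2.8
  k=2: 1.4
  k=3: 0.7
  k=4: 0.35
  k=5: 0.175
Step 2: Partial sum = 2.8 + 1.4 + 0.7 + 0.35 + 0.175
     = 5.425
Step 3: The full series sum_(k>=1) 5.6*1/2^k converges (geometric series with ratio 1/2 < 1; a constant multiple of a convergent series converges).
Step 4: Fix eps > 0. Since sum_k m(|f_k - f| > eps) < infinity, the Borel-Cantelli lemma gives
        m(limsup_k {|f_k - f| > eps}) = 0, i.e. for a.e. x, |f_k(x) - f(x)| <= eps for all large k.
        Applying this with eps = 1/j for j = 1, 2, ... and intersecting the countably many full-measure sets,
        for a.e. x we get limsup_k |f_k(x) - f(x)| <= 1/j for every j, hence f_k -> f almost everywhere.
Conclusion: series converges; Borel-Cantelli yields f_k -> f a.e.


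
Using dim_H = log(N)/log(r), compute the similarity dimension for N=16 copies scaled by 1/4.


For a self-similar set with N copies scaled by 1/r:
dim_H = log(N)/log(r) = log(16)/log(4)
= 2.772589/1.386294
= 2


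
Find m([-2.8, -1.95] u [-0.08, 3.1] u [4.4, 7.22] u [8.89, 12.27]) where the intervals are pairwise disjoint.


For pairwise disjoint intervals, m(union) = sum of lengths.
= (-1.95 - -2.8) + (3.1 - -0.08) + (7.22 - 4.4) + (12.27 - 8.89)
= 0.85 + 3.18 + 2.82 + 3.38
= 10.23


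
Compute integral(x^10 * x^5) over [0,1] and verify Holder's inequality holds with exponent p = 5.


Step 1: Exact integral of f*g = integral(x^15, 0, 1) = 1/16
     = 0.0625
Step 2: Holder bound with p=5, q=1.25:
  ||f||_p = (integral x^50 dx)^(1/5) = (1/51)^(1/5) = 0.455497
  ||g||_q = (integral x^6.25 dx)^(1/1.25) = (1/7.25)^(1/1.25) = 0.204989
Step 3: Holder bound = ||f||_p * ||g||_q = 0.455497 * 0.204989 = 0.093372
Verification: 0.0625 <= 0.093372 (Holder holds)


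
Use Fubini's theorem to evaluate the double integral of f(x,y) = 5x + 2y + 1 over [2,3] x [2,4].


By Fubini, integrate in x first, then y.
Step 1: Fix y, integrate over x in [2,3]:
  integral(5x + 2y + 1, x=2..3)
  = 5*(3^2 - 2^2)/2 + (2y + 1)*(3 - 2)
  = 12.5 + (2y + 1)*1
  = 12.5 + 2y + 1
  = 13.5 + 2y
Step 2: Integrate over y in [2,4]:
  integral(13.5 + 2y, y=2..4)
  = 13.5*2 + 2*(4^2 - 2^2)/2
  = 27 + 12
  = 39


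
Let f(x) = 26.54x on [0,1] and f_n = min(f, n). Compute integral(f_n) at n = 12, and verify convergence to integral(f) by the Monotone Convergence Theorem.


f(x) = 26.54x on [0,1]; f_n(x) = min(26.54x, n). At n = 12:
Step 1: f(x) reaches 12 at x = 12/26.54 = 0.452148
Step 2: integral(f_12) = integral(26.54x, 0, 0.452148) + integral(12, 0.452148, 1)
       = 26.54*0.452148^2/2 + 12*(1 - 0.452148)
       = 2.712886 + 6.574228
       = 9.287114
Step 3: As n -> infinity, f_n increases to f, so by MCT integral(f_n) -> integral(f) = 26.54/2 = 13.27.
Convergence: integral(f_12) = 9.287114 -> 13.27 as n -> infinity


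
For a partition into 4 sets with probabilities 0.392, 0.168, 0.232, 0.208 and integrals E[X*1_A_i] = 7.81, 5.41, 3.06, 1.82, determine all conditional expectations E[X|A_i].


For each cell A_i: E[X|A_i] = E[X*1_A_i] / P(A_i)
Step 1: E[X|A_1] = 7.81 / 0.392 = 19.923469
Step 2: E[X|A_2] = 5.41 / 0.168 = 32.202381
Step 3: E[X|A_3] = 3.06 / 0.232 = 13.189655
Step 4: E[X|A_4] = 1.82 / 0.208 = 8.75
Verification: E[X] = sum E[X*1_A_i] = 7.81 + 5.41 + 3.06 + 1.82 = 18.1


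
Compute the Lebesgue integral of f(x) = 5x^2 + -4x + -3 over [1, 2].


The Lebesgue integral of a Riemann-integrable function agrees with the Riemann integral.
Antiderivative F(x) = (5/3)x^3 + (-4/2)x^2 + -3x
F(2) = (5/3)*2^3 + (-4/2)*2^2 + -3*2
     = (5/3)*8 + (-4/2)*4 + -3*2
     = 13.333333 + -8 + -6
     = -0.666667
F(1) = -3.333333
Integral = F(2) - F(1) = -0.666667 - -3.333333 = 2.666667


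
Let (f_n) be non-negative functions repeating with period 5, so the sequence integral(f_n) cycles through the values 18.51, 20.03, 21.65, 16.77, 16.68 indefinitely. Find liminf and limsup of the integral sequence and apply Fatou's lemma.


The sequence (integral(f_n)) is periodic with period 5, repeating the values 18.51, 20.03, 21.65, 16.77, 16.68 indefinitely.
Step 1: For a periodic sequence, every tail (a_m, a_(m+1), ...) contains all 5 period values infinitely often.
Step 2: Hence inf of every tail = min of the period values = min(18.51, 20.03, 21.65, 16.77, 16.68) = 16.68.
        liminf_n integral(f_n) = sup over m of (inf of tail from m) = 16.68.
Step 3: Similarly sup of every tail = max of the period values = 21.65.
        limsup_n integral(f_n) = 21.65.
Step 4: Fatou's lemma: integral(liminf_n f_n) <= liminf_n integral(f_n) = 16.68.
        So the integral of the pointwise liminf is at most 16.68.


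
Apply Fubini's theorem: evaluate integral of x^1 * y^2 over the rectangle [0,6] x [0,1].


By Fubini's theorem, the double integral factors as a product of single integrals:
Step 1: integral_0^6 x^1 dx = [x^2/2] from 0 to 6
     = 6^2/2 = 18
Step 2: integral_0^1 y^2 dy = [y^3/3] from 0 to 1
     = 1^3/3 = 0.333333
Step 3: Double integral = 18 * 0.333333 = 6


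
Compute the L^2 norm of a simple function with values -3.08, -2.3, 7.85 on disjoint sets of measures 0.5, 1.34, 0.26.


Step 1: Compute |f_i|^2 for each value:
  |-3.08|^2 = 9.4864
  |-2.3|^2 = 5.29
  |7.85|^2 = 61.6225
Step 2: Multiply by measures and sum:
  9.4864 * 0.5 = 4.7432
  5.29 * 1.34 = 7.0886
  61.6225 * 0.26 = 16.02185
Sum = 4.7432 + 7.0886 + 16.02185 = 27.85365
Step 3: Take the p-th root:
||f||_2 = (27.85365)^(1/2) = 5.277656


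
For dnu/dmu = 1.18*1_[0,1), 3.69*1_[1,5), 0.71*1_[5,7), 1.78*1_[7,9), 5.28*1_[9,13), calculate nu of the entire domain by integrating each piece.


Integrate each piece of the Radon-Nikodym derivative:
Step 1: integral_0^1 1.18 dx = 1.18*(1-0) = 1.18*1 = 1.18
Step 2: integral_1^5 3.69 dx = 3.69*(5-1) = 3.69*4 = 14.76
Step 3: integral_5^7 0.71 dx = 0.71*(7-5) = 0.71*2 = 1.42
Step 4: integral_7^9 1.78 dx = 1.78*(9-7) = 1.78*2 = 3.56
Step 5: integral_9^13 5.28 dx = 5.28*(13-9) = 5.28*4 = 21.12
Total: 1.18 + 14.76 + 1.42 + 3.56 + 21.12 = 42.04


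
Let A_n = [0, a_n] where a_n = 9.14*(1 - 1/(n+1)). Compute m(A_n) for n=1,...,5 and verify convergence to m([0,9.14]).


By continuity of measure from below: if A_n increases to A, then m(A_n) -> m(A).
Here A = [0, 9.14], so m(A) = 9.14
Step 1: a_1 = 9.14*(1 - 1/2) = 4.57, m(A_1) = 4.57
Step 2: a_2 = 9.14*(1 - 1/3) = 6.0933, m(A_2) = 6.0933
Step 3: a_3 = 9.14*(1 - 1/4) = 6.855, m(A_3) = 6.855
Step 4: a_4 = 9.14*(1 - 1/5) = 7.312, m(A_4) = 7.312
Step 5: a_5 = 9.14*(1 - 1/6) = 7.6167, m(A_5) = 7.6167
Limit: m(A_n) -> m([0,9.14]) = 9.14


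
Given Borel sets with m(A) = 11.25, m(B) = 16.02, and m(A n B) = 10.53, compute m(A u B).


By inclusion-exclusion: m(A u B) = m(A) + m(B) - m(A n B)
= 11.25 + 16.02 - 10.53
= 16.74


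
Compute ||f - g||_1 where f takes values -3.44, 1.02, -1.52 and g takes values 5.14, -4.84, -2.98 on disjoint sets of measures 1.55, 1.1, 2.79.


Step 1: Compute differences f_i - g_i:
  -3.44 - 5.14 = -8.58
  1.02 - -4.84 = 5.86
  -1.52 - -2.98 = 1.46
Step 2: Compute |diff|^1 * measure for each set:
  |-8.58|^1 * 1.55 = 8.58 * 1.55 = 13.299
  |5.86|^1 * 1.1 = 5.86 * 1.1 = 6.446
  |1.46|^1 * 2.79 = 1.46 * 2.79 = 4.0734
Step 3: Sum = 23.8184
Step 4: ||f-g||_1 = (23.8184)^(1/1) = 23.8184


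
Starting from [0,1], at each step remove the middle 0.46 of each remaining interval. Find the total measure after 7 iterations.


Step 1: At each step, fraction remaining = 1 - 0.46 = 0.54
Step 2: After 7 steps, measure = (0.54)^7
Result = 0.013389


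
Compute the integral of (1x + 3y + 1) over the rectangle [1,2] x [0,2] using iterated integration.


By Fubini, integrate in x first, then y.
Step 1: Fix y, integrate over x in [1,2]:
  integral(1x + 3y + 1, x=1..2)
  = 1*(2^2 - 1^2)/2 + (3y + 1)*(2 - 1)
  = 1.5 + (3y + 1)*1
  = 1.5 + 3y + 1
  = 2.5 + 3y
Step 2: Integrate over y in [0,2]:
  integral(2.5 + 3y, y=0..2)
  = 2.5*2 + 3*(2^2 - 0^2)/2
  = 5 + 6
  = 11


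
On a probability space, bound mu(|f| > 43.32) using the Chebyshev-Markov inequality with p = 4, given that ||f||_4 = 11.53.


Chebyshev/Markov inequality: mu(|f| > eps) <= (||f||_p / eps)^p
Step 1: ||f||_4 / eps = 11.53 / 43.32 = 0.266159
Step 2: Raise to power p = 4:
  (0.266159)^4 = 0.005018
Step 3: Therefore mu(|f| > 43.32) <= 0.005018


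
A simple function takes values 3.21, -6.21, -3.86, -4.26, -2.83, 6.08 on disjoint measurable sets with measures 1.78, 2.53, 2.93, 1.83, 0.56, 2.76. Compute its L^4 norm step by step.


Step 1: Compute |f_i|^4 for each value:
  |3.21|^4 = 106.174477
  |-6.21|^4 = 1487.189809
  |-3.86|^4 = 221.99808
  |-4.26|^4 = 329.335386
  |-2.83|^4 = 64.142479
  |6.08|^4 = 1366.514729
Step 2: Multiply by measures and sum:
  106.174477 * 1.78 = 188.990569
  1487.189809 * 2.53 = 3762.590216
  221.99808 * 2.93 = 650.454375
  329.335386 * 1.83 = 602.683756
  64.142479 * 0.56 = 35.919788
  1366.514729 * 2.76 = 3771.580652
Sum = 188.990569 + 3762.590216 + 650.454375 + 602.683756 + 35.919788 + 3771.580652 = 9012.219356
Step 3: Take the p-th root:
||f||_4 = (9012.219356)^(1/4) = 9.743342


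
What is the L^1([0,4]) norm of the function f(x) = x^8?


Step 1: ||f||_1 = (integral_0^4 |x^8|^1 dx)^(1/1)
     = (integral_0^4 x^8 dx)^(1/1)
Step 2: integral_0^4 x^8 dx = [x^9/(9)] from 0 to 4 = 4^9/9
     = 262144/9 = 29127.111111
Step 3: ||f||_1 = (29127.111111)^(1/1) = 29127.111111


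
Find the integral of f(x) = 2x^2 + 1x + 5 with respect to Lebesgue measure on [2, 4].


The Lebesgue integral of a Riemann-integrable function agrees with the Riemann integral.
Antiderivative F(x) = (2/3)x^3 + (1/2)x^2 + 5x
F(4) = (2/3)*4^3 + (1/2)*4^2 + 5*4
     = (2/3)*64 + (1/2)*16 + 5*4
     = 42.666667 + 8 + 20
     = 70.666667
F(2) = 17.333333
Integral = F(4) - F(2) = 70.666667 - 17.333333 = 53.333333


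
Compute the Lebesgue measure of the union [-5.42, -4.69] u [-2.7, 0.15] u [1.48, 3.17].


For pairwise disjoint intervals, m(union) = sum of lengths.
= (-4.69 - -5.42) + (0.15 - -2.7) + (3.17 - 1.48)
= 0.73 + 2.85 + 1.69
= 5.27


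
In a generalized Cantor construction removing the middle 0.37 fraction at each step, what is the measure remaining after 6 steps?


Step 1: At each step, fraction remaining = 1 - 0.37 = 0.63
Step 2: After 6 steps, measure = (0.63)^6
Step 3: Computing the power step by step:
  After step 1: 0.63
  After step 2: 0.3969
  After step 3: 0.250047
  After step 4: 0.15753
  After step 5: 0.099244
  ...
Result = 0.062524


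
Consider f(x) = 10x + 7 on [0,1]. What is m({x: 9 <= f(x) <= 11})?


f^(-1)([9, 11]) = {x : 9 <= 10x + 7 <= 11}
Solving: (9 - 7)/10 <= x <= (11 - 7)/10
= [0.2, 0.4]
Intersecting with [0,1]: [0.2, 0.4]
Measure = 0.4 - 0.2 = 0.2


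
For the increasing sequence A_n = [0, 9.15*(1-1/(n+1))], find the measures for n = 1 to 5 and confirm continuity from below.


By continuity of measure from below: if A_n increases to A, then m(A_n) -> m(A).
Here A = [0, 9.15], so m(A) = 9.15
Step 1: a_1 = 9.15*(1 - 1/2) = 4.575, m(A_1) = 4.575
Step 2: a_2 = 9.15*(1 - 1/3) = 6.1, m(A_2) = 6.1
Step 3: a_3 = 9.15*(1 - 1/4) = 6.8625, m(A_3) = 6.8625
Step 4: a_4 = 9.15*(1 - 1/5) = 7.32, m(A_4) = 7.32
Step 5: a_5 = 9.15*(1 - 1/6) = 7.625, m(A_5) = 7.625
Limit: m(A_n) -> m([0,9.15]) = 9.15


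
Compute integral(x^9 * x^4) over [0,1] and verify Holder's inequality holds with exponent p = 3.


Step 1: Exact integral of f*g = integral(x^13, 0, 1) = 1/14
     = 0.071429
Step 2: Holder bound with p=3, q=1.5:
  ||f||_p = (integral x^27 dx)^(1/3) = (1/28)^(1/3) = 0.329317
  ||g||_q = (integral x^6 dx)^(1/1.5) = (1/7)^(1/1.5) = 0.273276
Step 3: Holder bound = ||f||_p * ||g||_q = 0.329317 * 0.273276 = 0.089994
Verification: 0.071429 <= 0.089994 (Holder holds)


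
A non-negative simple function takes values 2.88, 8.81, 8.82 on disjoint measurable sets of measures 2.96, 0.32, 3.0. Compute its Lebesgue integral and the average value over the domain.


Step 1: Integral = sum(value_i * measure_i)
= 2.88*2.96 + 8.81*0.32 + 8.82*3.0
= 8.5248 + 2.8192 + 26.46
= 37.804
Step 2: Total measure of domain = 2.96 + 0.32 + 3.0 = 6.28
Step 3: Average value = 37.804 / 6.28 = 6.019745


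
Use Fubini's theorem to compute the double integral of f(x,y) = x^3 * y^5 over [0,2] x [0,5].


By Fubini's theorem, the double integral factors as a product of single integrals:
Step 1: integral_0^2 x^3 dx = [x^4/4] from 0 to 2
     = 2^4/4 = 4
Step 2: integral_0^5 y^5 dy = [y^6/6] from 0 to 5
     = 5^6/6 = 2604.166667
Step 3: Double integral = 4 * 2604.166667 = 10416.666667


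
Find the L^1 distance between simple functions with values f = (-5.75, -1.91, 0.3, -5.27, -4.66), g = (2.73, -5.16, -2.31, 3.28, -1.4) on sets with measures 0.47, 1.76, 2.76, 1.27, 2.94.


Step 1: Compute differences f_i - g_i:
  -5.75 - 2.73 = -8.48
  -1.91 - -5.16 = 3.25
  0.3 - -2.31 = 2.61
  -5.27 - 3.28 = -8.55
  -4.66 - -1.4 = -3.26
Step 2: Compute |diff|^1 * measure for each set:
  |-8.48|^1 * 0.47 = 8.48 * 0.47 = 3.9856
  |3.25|^1 * 1.76 = 3.25 * 1.76 = 5.72
  |2.61|^1 * 2.76 = 2.61 * 2.76 = 7.2036
  |-8.55|^1 * 1.27 = 8.55 * 1.27 = 10.8585
  |-3.26|^1 * 2.94 = 3.26 * 2.94 = 9.5844
Step 3: Sum = 37.3521
Step 4: ||f-g||_1 = (37.3521)^(1/1) = 37.3521


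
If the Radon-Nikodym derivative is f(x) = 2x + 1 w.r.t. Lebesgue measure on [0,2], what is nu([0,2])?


nu(A) = integral_A (dnu/dmu) dmu = integral_0^2 (2x + 1) dx
Step 1: Antiderivative F(x) = (2/2)x^2 + 1x
Step 2: F(2) = (2/2)*2^2 + 1*2 = 4 + 2 = 6
Step 3: F(0) = (2/2)*0^2 + 1*0 = 0.0 + 0 = 0.0
Step 4: nu([0,2]) = F(2) - F(0) = 6 - 0.0 = 6


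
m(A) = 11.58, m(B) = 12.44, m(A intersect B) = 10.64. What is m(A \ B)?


m(A \ B) = m(A) - m(A n B)
= 11.58 - 10.64
= 0.94


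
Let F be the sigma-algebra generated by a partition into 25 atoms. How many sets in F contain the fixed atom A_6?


Each element of F is a union of some subset S of the 25 atoms.
The element contains A_6 iff A_6 is in S.
So we count subsets S of {A_1,...,A_25} with A_6 in S: choose freely among the other 24 atoms.
Count = 2^(25-1) = 2^24 = 16777216.


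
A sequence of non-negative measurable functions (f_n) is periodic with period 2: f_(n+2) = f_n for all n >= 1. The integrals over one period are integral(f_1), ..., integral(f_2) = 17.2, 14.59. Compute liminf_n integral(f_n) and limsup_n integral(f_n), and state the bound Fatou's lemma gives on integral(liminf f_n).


The sequence (integral(f_n)) is periodic with period 2, repeating the values 17.2, 14.59 indefinitely.
Step 1: For a periodic sequence, every tail (a_m, a_(m+1), ...) contains all 2 period values infinitely often.
Step 2: Hence inf of every tail = min of the period values = min(17.2, 14.59) = 14.59.
        liminf_n integral(f_n) = sup over m of (inf of tail from m) = 14.59.
Step 3: Similarly sup of every tail = max of the period values = 17.2.
        limsup_n integral(f_n) = 17.2.
Step 4: Fatou's lemma: integral(liminf_n f_n) <= liminf_n integral(f_n) = 14.59.
        So the integral of the pointwise liminf is at most 14.59.


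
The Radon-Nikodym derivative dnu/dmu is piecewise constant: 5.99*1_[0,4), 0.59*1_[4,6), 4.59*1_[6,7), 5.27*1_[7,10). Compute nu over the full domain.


Integrate each piece of the Radon-Nikodym derivative:
Step 1: integral_0^4 5.99 dx = 5.99*(4-0) = 5.99*4 = 23.96
Step 2: integral_4^6 0.59 dx = 0.59*(6-4) = 0.59*2 = 1.18
Step 3: integral_6^7 4.59 dx = 4.59*(7-6) = 4.59*1 = 4.59
Step 4: integral_7^10 5.27 dx = 5.27*(10-7) = 5.27*3 = 15.81
Total: 23.96 + 1.18 + 4.59 + 15.81 = 45.54


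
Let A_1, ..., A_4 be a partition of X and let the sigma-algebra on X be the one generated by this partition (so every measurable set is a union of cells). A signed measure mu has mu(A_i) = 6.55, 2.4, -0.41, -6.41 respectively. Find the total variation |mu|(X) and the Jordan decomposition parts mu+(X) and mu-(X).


Step 1: Every measurable set is a union of atoms (the cells / points), so a Hahn decomposition is
  obtained by grouping atoms by sign: P = union of atoms with mu > 0, N = union of the remaining atoms.
  Atoms in P (indices): 1, 2;  atoms in N (indices): 3, 4
  Positive values: 6.55, 2.4
  Negative values: -0.41, -6.41
Step 2: mu+(X) = mu(P) = sum of positive atom values = 8.95
Step 3: mu-(X) = -mu(N) = sum of |negative atom values| = 6.82
Step 4: |mu|(X) = mu+(X) + mu-(X) = 8.95 + 6.82 = 15.77


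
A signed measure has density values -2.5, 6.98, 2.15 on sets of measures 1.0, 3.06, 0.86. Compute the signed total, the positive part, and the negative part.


Step 1: Compute signed measure on each set:
  Set 1: -2.5 * 1.0 = -2.5
  Set 2: 6.98 * 3.06 = 21.3588
  Set 3: 2.15 * 0.86 = 1.849
Step 2: Total signed measure = (-2.5) + (21.3588) + (1.849)
     = 20.7078
Step 3: Positive part mu+(X) = sum of positive contributions = 23.2078
Step 4: Negative part mu-(X) = |sum of negative contributions| = 2.5


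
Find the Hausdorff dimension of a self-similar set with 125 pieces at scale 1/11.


For a self-similar set with N copies scaled by 1/r:
dim_H = log(N)/log(r) = log(125)/log(11)
= 4.828314/2.397895
= 2.013563


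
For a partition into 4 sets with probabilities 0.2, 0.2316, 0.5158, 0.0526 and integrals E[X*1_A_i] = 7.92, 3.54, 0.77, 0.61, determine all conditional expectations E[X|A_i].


For each cell A_i: E[X|A_i] = E[X*1_A_i] / P(A_i)
Step 1: E[X|A_1] = 7.92 / 0.2 = 39.6
Step 2: E[X|A_2] = 3.54 / 0.2316 = 15.284974
Step 3: E[X|A_3] = 0.77 / 0.5158 = 1.492827
Step 4: E[X|A_4] = 0.61 / 0.0526 = 11.596958
Verification: E[X] = sum E[X*1_A_i] = 7.92 + 3.54 + 0.77 + 0.61 = 12.84


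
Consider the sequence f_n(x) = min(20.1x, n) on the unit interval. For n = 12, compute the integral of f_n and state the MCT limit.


f(x) = 20.1x on [0,1]; f_n(x) = min(20.1x, n). At n = 12:
Step 1: f(x) reaches 12 at x = 12/20.1 = 0.597015
Step 2: integral(f_12) = integral(20.1x, 0, 0.597015) + integral(12, 0.597015, 1)
       = 20.1*0.597015^2/2 + 12*(1 - 0.597015)
       = 3.58209 + 4.835821
       = 8.41791
Step 3: As n -> infinity, f_n increases to f, so by MCT integral(f_n) -> integral(f) = 20.1/2 = 10.05.
Convergence: integral(f_12) = 8.41791 -> 10.05 as n -> infinity


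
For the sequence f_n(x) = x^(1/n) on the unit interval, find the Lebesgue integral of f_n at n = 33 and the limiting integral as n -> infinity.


At n = 33: f_33(x) = x^(1/33).
Step 1: integral(x^(1/33), 0, 1) = [x^(1/33+1) / (1/33+1)] from 0 to 1
     = 1 / (1/33 + 1) = 1 / ((33+1)/33) = 33/(33+1)
     = 33/34 = 0.970588
Step 2: As n -> infinity, f_n(x) = x^(1/n) -> 1 for x in (0,1], and f_n is increasing in n.
By MCT, lim_n integral(f_n) = integral(lim_n f_n) = integral(1, 0, 1) = 1.
Step 3: Verify convergence: 33/34 = 0.970588 -> 1


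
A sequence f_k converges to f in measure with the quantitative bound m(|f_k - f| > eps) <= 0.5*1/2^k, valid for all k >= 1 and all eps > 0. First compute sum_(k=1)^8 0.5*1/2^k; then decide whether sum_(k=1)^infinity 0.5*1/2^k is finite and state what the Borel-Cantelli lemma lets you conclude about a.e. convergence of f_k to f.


Step 1: List the terms 0.5*1/2^k for k = 1 to 8:
  k=1: 0.25
  k=2: 0.125
  k=3: 0.0625
  k=4: 0.03125
  k=5: 0.015625
  k=6: 0.007812
  k=7: 0.003906
  k=8: 0.001953
Step 2: Partial sum = 0.25 + 0.125 + 0.0625 + 0.03125 + 0.015625 + 0.007812 + 0.003906 + 0.001953
     = 0.498047
Step 3: The full series sum_(k>=1) 0.5*1/2^k converges (geometric series with ratio 1/2 < 1; a constant multiple of a convergent series converges).
Step 4: Fix eps > 0. Since sum_k m(|f_k - f| > eps) < infinity, the Borel-Cantelli lemma gives
        m(limsup_k {|f_k - f| > eps}) = 0, i.e. for a.e. x, |f_k(x) - f(x)| <= eps for all large k.
        Applying this with eps = 1/j for j = 1, 2, ... and intersecting the countably many full-measure sets,
        for a.e. x we get limsup_k |f_k(x) - f(x)| <= 1/j for every j, hence f_k -> f almost everywhere.
Conclusion: series converges; Borel-Cantelli yields f_k -> f a.e.


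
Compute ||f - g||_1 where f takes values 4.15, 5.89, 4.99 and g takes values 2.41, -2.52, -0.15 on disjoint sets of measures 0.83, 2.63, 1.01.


Step 1: Compute differences f_i - g_i:
  4.15 - 2.41 = 1.74
  5.89 - -2.52 = 8.41
  4.99 - -0.15 = 5.14
Step 2: Compute |diff|^1 * measure for each set:
  |1.74|^1 * 0.83 = 1.74 * 0.83 = 1.4442
  |8.41|^1 * 2.63 = 8.41 * 2.63 = 22.1183
  |5.14|^1 * 1.01 = 5.14 * 1.01 = 5.1914
Step 3: Sum = 28.7539
Step 4: ||f-g||_1 = (28.7539)^(1/1) = 28.7539


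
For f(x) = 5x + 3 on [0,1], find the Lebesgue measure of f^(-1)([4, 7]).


f^(-1)([4, 7]) = {x : 4 <= 5x + 3 <= 7}
Solving: (4 - 3)/5 <= x <= (7 - 3)/5
= [0.2, 0.8]
Intersecting with [0,1]: [0.2, 0.8]
Measure = 0.8 - 0.2 = 0.6


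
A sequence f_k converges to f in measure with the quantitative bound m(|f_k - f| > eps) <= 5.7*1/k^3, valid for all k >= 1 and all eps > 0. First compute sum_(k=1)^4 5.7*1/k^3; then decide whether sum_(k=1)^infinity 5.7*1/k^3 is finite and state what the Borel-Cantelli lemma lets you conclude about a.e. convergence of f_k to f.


Step 1: List the terms 5.7*1/k^3 for k = 1 to 4:
  k=1: 5.7
  k=2: 0.7125
  k=3: 0.211111
  k=4: 0.089063
Step 2: Partial sum = 5.7 + 0.7125 + 0.211111 + 0.089063
     = 6.712674
Step 3: The full series sum_(k>=1) 5.7*1/k^3 converges (p-series with p = 3 > 1; a constant multiple of a convergent series converges).
Step 4: Fix eps > 0. Since sum_k m(|f_k - f| > eps) < infinity, the Borel-Cantelli lemma gives
        m(limsup_k {|f_k - f| > eps}) = 0, i.e. for a.e. x, |f_k(x) - f(x)| <= eps for all large k.
        Applying this with eps = 1/j for j = 1, 2, ... and intersecting the countably many full-measure sets,
        for a.e. x we get limsup_k |f_k(x) - f(x)| <= 1/j for every j, hence f_k -> f almost everywhere.
Conclusion: series converges; Borel-Cantelli yields f_k -> f a.e.


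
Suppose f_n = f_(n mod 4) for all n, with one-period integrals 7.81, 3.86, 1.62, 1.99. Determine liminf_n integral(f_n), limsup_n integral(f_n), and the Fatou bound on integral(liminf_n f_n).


The sequence (integral(f_n)) is periodic with period 4, repeating the values 7.81, 3.86, 1.62, 1.99 indefinitely.
Step 1: For a periodic sequence, every tail (a_m, a_(m+1), ...) contains all 4 period values infinitely often.
Step 2: Hence inf of every tail = min of the period values = min(7.81, 3.86, 1.62, 1.99) = 1.62.
        liminf_n integral(f_n) = sup over m of (inf of tail from m) = 1.62.
Step 3: Similarly sup of every tail = max of the period values = 7.81.
        limsup_n integral(f_n) = 7.81.
Step 4: Fatou's lemma: integral(liminf_n f_n) <= liminf_n integral(f_n) = 1.62.
        So the integral of the pointwise liminf is at most 1.62.


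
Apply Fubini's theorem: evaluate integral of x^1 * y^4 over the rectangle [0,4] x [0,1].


By Fubini's theorem, the double integral factors as a product of single integrals:
Step 1: integral_0^4 x^1 dx = [x^2/2] from 0 to 4
     = 4^2/2 = 8
Step 2: integral_0^1 y^4 dy = [y^5/5] from 0 to 1
     = 1^5/5 = 0.2
Step 3: Double integral = 8 * 0.2 = 1.6


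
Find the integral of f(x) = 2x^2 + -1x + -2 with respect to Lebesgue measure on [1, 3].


The Lebesgue integral of a Riemann-integrable function agrees with the Riemann integral.
Antiderivative F(x) = (2/3)x^3 + (-1/2)x^2 + -2x
F(3) = (2/3)*3^3 + (-1/2)*3^2 + -2*3
     = (2/3)*27 + (-1/2)*9 + -2*3
     = 18 + -4.5 + -6
     = 7.5
F(1) = -1.833333
Integral = F(3) - F(1) = 7.5 - -1.833333 = 9.333333


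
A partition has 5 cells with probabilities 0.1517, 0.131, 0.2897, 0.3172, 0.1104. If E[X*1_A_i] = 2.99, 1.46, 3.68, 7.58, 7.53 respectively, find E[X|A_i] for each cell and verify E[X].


For each cell A_i: E[X|A_i] = E[X*1_A_i] / P(A_i)
Step 1: E[X|A_1] = 2.99 / 0.1517 = 19.709954
Step 2: E[X|A_2] = 1.46 / 0.131 = 11.145038
Step 3: E[X|A_3] = 3.68 / 0.2897 = 12.702796
Step 4: E[X|A_4] = 7.58 / 0.3172 = 23.896595
Step 5: E[X|A_5] = 7.53 / 0.1104 = 68.206522
Verification: E[X] = sum E[X*1_A_i] = 2.99 + 1.46 + 3.68 + 7.58 + 7.53 = 23.24


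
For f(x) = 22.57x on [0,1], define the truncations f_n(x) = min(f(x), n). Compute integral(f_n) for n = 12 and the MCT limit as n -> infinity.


f(x) = 22.57x on [0,1]; f_n(x) = min(22.57x, n). At n = 12:
Step 1: f(x) reaches 12 at x = 12/22.57 = 0.531679
Step 2: integral(f_12) = integral(22.57x, 0, 0.531679) + integral(12, 0.531679, 1)
       = 22.57*0.531679^2/2 + 12*(1 - 0.531679)
       = 3.190075 + 5.619849
       = 8.809925
Step 3: As n -> infinity, f_n increases to f, so by MCT integral(f_n) -> integral(f) = 22.57/2 = 11.285.
Convergence: integral(f_12) = 8.809925 -> 11.285 as n -> infinity


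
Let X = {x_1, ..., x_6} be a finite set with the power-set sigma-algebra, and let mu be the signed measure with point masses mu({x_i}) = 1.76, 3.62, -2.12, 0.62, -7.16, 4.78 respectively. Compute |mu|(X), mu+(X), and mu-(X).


Step 1: Every measurable set is a union of atoms (the cells / points), so a Hahn decomposition is
  obtained by grouping atoms by sign: P = union of atoms with mu > 0, N = union of the remaining atoms.
  Atoms in P (indices): 1, 2, 4, 6;  atoms in N (indices): 3, 5
  Positive values: 1.76, 3.62, 0.62, 4.78
  Negative values: -2.12, -7.16
Step 2: mu+(X) = mu(P) = sum of positive atom values = 10.78
Step 3: mu-(X) = -mu(N) = sum of |negative atom values| = 9.28
Step 4: |mu|(X) = mu+(X) + mu-(X) = 10.78 + 9.28 = 20.06


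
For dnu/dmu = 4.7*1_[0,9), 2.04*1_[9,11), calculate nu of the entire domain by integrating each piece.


Integrate each piece of the Radon-Nikodym derivative:
Step 1: integral_0^9 4.7 dx = 4.7*(9-0) = 4.7*9 = 42.3
Step 2: integral_9^11 2.04 dx = 2.04*(11-9) = 2.04*2 = 4.08
Total: 42.3 + 4.08 = 46.38


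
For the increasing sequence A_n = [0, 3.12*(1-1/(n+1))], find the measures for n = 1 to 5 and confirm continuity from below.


By continuity of measure from below: if A_n increases to A, then m(A_n) -> m(A).
Here A = [0, 3.12], so m(A) = 3.12
Step 1: a_1 = 3.12*(1 - 1/2) = 1.56, m(A_1) = 1.56
Step 2: a_2 = 3.12*(1 - 1/3) = 2.08, m(A_2) = 2.08
Step 3: a_3 = 3.12*(1 - 1/4) = 2.34, m(A_3) = 2.34
Step 4: a_4 = 3.12*(1 - 1/5) = 2.496, m(A_4) = 2.496
Step 5: a_5 = 3.12*(1 - 1/6) = 2.6, m(A_5) = 2.6
Limit: m(A_n) -> m([0,3.12]) = 3.12


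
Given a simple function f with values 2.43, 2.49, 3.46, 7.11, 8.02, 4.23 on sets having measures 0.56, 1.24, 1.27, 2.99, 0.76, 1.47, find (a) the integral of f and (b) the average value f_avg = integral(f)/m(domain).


Step 1: Integral = sum(value_i * measure_i)
= 2.43*0.56 + 2.49*1.24 + 3.46*1.27 + 7.11*2.99 + 8.02*0.76 + 4.23*1.47
= 1.3608 + 3.0876 + 4.3942 + 21.2589 + 6.0952 + 6.2181
= 42.4148
Step 2: Total measure of domain = 0.56 + 1.24 + 1.27 + 2.99 + 0.76 + 1.47 = 8.29
Step 3: Average value = 42.4148 / 8.29 = 5.116381


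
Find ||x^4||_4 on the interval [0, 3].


Step 1: ||f||_4 = (integral_0^3 |x^4|^4 dx)^(1/4)
     = (integral_0^3 x^16 dx)^(1/4)
Step 2: integral_0^3 x^16 dx = [x^17/(17)] from 0 to 3 = 3^17/17
     = 129140163/17 = 7.596480e+06
Step 3: ||f||_4 = (7.596480e+06)^(1/4) = 52.49925


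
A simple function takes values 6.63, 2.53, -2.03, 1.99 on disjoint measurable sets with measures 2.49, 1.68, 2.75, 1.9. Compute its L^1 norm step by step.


Step 1: Compute |f_i|^1 for each value:
  |6.63|^1 = 6.63
  |2.53|^1 = 2.53
  |-2.03|^1 = 2.03
  |1.99|^1 = 1.99
Step 2: Multiply by measures and sum:
  6.63 * 2.49 = 16.5087
  2.53 * 1.68 = 4.2504
  2.03 * 2.75 = 5.5825
  1.99 * 1.9 = 3.781
Sum = 16.5087 + 4.2504 + 5.5825 + 3.781 = 30.1226
Step 3: Take the p-th root:
||f||_1 = (30.1226)^(1/1) = 30.1226


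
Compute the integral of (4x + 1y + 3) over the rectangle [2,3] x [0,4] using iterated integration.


By Fubini, integrate in x first, then y.
Step 1: Fix y, integrate over x in [2,3]:
  integral(4x + 1y + 3, x=2..3)
  = 4*(3^2 - 2^2)/2 + (1y + 3)*(3 - 2)
  = 10 + (1y + 3)*1
  = 10 + 1y + 3
  = 13 + 1y
Step 2: Integrate over y in [0,4]:
  integral(13 + 1y, y=0..4)
  = 13*4 + 1*(4^2 - 0^2)/2
  = 52 + 8
  = 60


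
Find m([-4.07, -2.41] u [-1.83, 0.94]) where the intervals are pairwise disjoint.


For pairwise disjoint intervals, m(union) = sum of lengths.
= (-2.41 - -4.07) + (0.94 - -1.83)
= 1.66 + 2.77
= 4.43


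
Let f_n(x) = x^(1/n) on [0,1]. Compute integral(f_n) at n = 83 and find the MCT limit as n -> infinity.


At n = 83: f_83(x) = x^(1/83).
Step 1: integral(x^(1/83), 0, 1) = [x^(1/83+1) / (1/83+1)] from 0 to 1
     = 1 / (1/83 + 1) = 1 / ((83+1)/83) = 83/(83+1)
     = 83/84 = 0.988095
Step 2: As n -> infinity, f_n(x) = x^(1/n) -> 1 for x in (0,1], and f_n is increasing in n.
By MCT, lim_n integral(f_n) = integral(lim_n f_n) = integral(1, 0, 1) = 1.
Step 3: Verify convergence: 83/84 = 0.988095 -> 1


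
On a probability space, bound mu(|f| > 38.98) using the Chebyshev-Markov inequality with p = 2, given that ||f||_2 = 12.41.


Chebyshev/Markov inequality: mu(|f| > eps) <= (||f||_p / eps)^p
Step 1: ||f||_2 / eps = 12.41 / 38.98 = 0.318368
Step 2: Raise to power p = 2:
  (0.318368)^2 = 0.101358
Step 3: Therefore mu(|f| > 38.98) <= 0.101358


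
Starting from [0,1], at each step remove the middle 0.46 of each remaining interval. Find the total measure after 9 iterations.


Step 1: At each step, fraction remaining = 1 - 0.46 = 0.54
Step 2: After 9 steps, measure = (0.54)^9
Result = 0.003904


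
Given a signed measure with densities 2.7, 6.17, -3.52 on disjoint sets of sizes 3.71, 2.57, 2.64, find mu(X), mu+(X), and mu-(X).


Step 1: Compute signed measure on each set:
  Set 1: 2.7 * 3.71 = 10.017
  Set 2: 6.17 * 2.57 = 15.8569
  Set 3: -3.52 * 2.64 = -9.2928
Step 2: Total signed measure = (10.017) + (15.8569) + (-9.2928)
     = 16.5811
Step 3: Positive part mu+(X) = sum of positive contributions = 25.8739
Step 4: Negative part mu-(X) = |sum of negative contributions| = 9.2928


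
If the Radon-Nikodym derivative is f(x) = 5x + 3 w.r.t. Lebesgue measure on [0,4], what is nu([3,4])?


nu(A) = integral_A (dnu/dmu) dmu = integral_3^4 (5x + 3) dx
Step 1: Antiderivative F(x) = (5/2)x^2 + 3x
Step 2: F(4) = (5/2)*4^2 + 3*4 = 40 + 12 = 52
Step 3: F(3) = (5/2)*3^2 + 3*3 = 22.5 + 9 = 31.5
Step 4: nu([3,4]) = F(4) - F(3) = 52 - 31.5 = 20.5


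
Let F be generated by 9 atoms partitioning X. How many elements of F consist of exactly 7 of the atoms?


Each element of F is a union of some subset of the 9 atoms.
Elements that are unions of exactly 7 atoms correspond to 7-element subsets of the 9 atoms.
Count = C(9, 7) = 9! / (7! * 2!) = 36.


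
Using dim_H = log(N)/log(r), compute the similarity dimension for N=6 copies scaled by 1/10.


For a self-similar set with N copies scaled by 1/r:
dim_H = log(N)/log(r) = log(6)/log(10)
= 1.791759/2.302585
= 0.778151


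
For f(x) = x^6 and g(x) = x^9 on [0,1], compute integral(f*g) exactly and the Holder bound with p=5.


Step 1: Exact integral of f*g = integral(x^15, 0, 1) = 1/16
     = 0.0625
Step 2: Holder bound with p=5, q=1.25:
  ||f||_p = (integral x^30 dx)^(1/5) = (1/31)^(1/5) = 0.503185
  ||g||_q = (integral x^11.25 dx)^(1/1.25) = (1/12.25)^(1/1.25) = 0.134738
Step 3: Holder bound = ||f||_p * ||g||_q = 0.503185 * 0.134738 = 0.067798
Verification: 0.0625 <= 0.067798 (Holder holds)


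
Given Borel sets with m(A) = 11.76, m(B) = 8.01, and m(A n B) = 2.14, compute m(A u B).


By inclusion-exclusion: m(A u B) = m(A) + m(B) - m(A n B)
= 11.76 + 8.01 - 2.14
= 17.63


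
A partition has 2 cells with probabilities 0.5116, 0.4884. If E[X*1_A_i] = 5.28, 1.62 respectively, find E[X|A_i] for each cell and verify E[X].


For each cell A_i: E[X|A_i] = E[X*1_A_i] / P(A_i)
Step 1: E[X|A_1] = 5.28 / 0.5116 = 10.320563
Step 2: E[X|A_2] = 1.62 / 0.4884 = 3.316953
Verification: E[X] = sum E[X*1_A_i] = 5.28 + 1.62 = 6.9


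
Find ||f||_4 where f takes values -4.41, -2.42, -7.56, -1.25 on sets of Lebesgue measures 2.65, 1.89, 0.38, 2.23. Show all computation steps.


Step 1: Compute |f_i|^4 for each value:
  |-4.41|^4 = 378.228594
  |-2.42|^4 = 34.297421
  |-7.56|^4 = 3266.533993
  |-1.25|^4 = 2.441406
Step 2: Multiply by measures and sum:
  378.228594 * 2.65 = 1002.305773
  34.297421 * 1.89 = 64.822126
  3266.533993 * 0.38 = 1241.282917
  2.441406 * 2.23 = 5.444336
Sum = 1002.305773 + 64.822126 + 1241.282917 + 5.444336 = 2313.855152
Step 3: Take the p-th root:
||f||_4 = (2313.855152)^(1/4) = 6.9356
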